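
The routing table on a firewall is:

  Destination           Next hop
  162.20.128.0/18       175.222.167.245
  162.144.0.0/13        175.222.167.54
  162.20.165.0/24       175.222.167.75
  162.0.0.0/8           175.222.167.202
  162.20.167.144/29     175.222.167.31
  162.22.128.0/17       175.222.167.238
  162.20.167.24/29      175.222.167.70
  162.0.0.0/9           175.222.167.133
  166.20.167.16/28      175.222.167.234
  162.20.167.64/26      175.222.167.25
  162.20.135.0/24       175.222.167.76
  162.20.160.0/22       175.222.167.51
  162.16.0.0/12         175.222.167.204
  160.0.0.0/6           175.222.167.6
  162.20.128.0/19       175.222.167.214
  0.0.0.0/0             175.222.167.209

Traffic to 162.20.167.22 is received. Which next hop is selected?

175.222.167.245

Routes whose prefix contains 162.20.167.22:
  0.0.0.0/0 (default, matches everything) -> 175.222.167.209
  160.0.0.0/6 (160.0.0.0 - 163.255.255.255) -> 175.222.167.6
  162.0.0.0/8 (162.0.0.0 - 162.255.255.255) -> 175.222.167.202
  162.0.0.0/9 (162.0.0.0 - 162.127.255.255) -> 175.222.167.133
  162.16.0.0/12 (162.16.0.0 - 162.31.255.255) -> 175.222.167.204
  162.20.128.0/18 (162.20.128.0 - 162.20.191.255) -> 175.222.167.245
More-specific entries that do NOT match:
  162.20.167.144/29 (162.20.167.144 - 162.20.167.151) does not contain 162.20.167.22
  162.20.167.24/29 (162.20.167.24 - 162.20.167.31) does not contain 162.20.167.22
  166.20.167.16/28 (166.20.167.16 - 166.20.167.31) does not contain 162.20.167.22
  162.20.167.64/26 (162.20.167.64 - 162.20.167.127) does not contain 162.20.167.22
  162.20.165.0/24 (162.20.165.0 - 162.20.165.255) does not contain 162.20.167.22
  162.20.135.0/24 (162.20.135.0 - 162.20.135.255) does not contain 162.20.167.22
  162.20.160.0/22 (162.20.160.0 - 162.20.163.255) does not contain 162.20.167.22
  162.20.128.0/19 (162.20.128.0 - 162.20.159.255) does not contain 162.20.167.22
Longest matching prefix is /18 -> next hop 175.222.167.245.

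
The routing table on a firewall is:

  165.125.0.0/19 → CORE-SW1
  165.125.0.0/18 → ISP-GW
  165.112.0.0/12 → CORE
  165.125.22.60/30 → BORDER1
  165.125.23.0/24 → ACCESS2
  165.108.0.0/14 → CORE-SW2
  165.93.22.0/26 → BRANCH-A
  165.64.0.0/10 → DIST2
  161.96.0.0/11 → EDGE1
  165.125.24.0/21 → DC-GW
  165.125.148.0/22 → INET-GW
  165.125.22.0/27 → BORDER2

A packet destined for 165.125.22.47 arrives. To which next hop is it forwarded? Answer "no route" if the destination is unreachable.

CORE-SW1

Routes whose prefix contains 165.125.22.47:
  165.64.0.0/10 (165.64.0.0 - 165.127.255.255) -> DIST2
  165.112.0.0/12 (165.112.0.0 - 165.127.255.255) -> CORE
  165.125.0.0/18 (165.125.0.0 - 165.125.63.255) -> ISP-GW
  165.125.0.0/19 (165.125.0.0 - 165.125.31.255) -> CORE-SW1
More-specific entries that do NOT match:
  165.125.22.60/30 (165.125.22.60 - 165.125.22.63) does not contain 165.125.22.47
  165.125.22.0/27 (165.125.22.0 - 165.125.22.31) does not contain 165.125.22.47
  165.93.22.0/26 (165.93.22.0 - 165.93.22.63) does not contain 165.125.22.47
  165.125.23.0/24 (165.125.23.0 - 165.125.23.255) does not contain 165.125.22.47
  165.125.148.0/22 (165.125.148.0 - 165.125.151.255) does not contain 165.125.22.47
  165.125.24.0/21 (165.125.24.0 - 165.125.31.255) does not contain 165.125.22.47
Longest matching prefix is /19 -> next hop CORE-SW1.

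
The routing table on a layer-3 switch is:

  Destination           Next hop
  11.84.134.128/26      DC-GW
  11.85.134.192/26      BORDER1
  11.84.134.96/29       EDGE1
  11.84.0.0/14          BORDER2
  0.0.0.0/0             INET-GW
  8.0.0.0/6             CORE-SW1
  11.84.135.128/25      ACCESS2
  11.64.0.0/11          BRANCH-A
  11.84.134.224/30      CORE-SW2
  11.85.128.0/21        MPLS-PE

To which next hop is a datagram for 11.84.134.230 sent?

Routes whose prefix contains 11.84.134.230:
  0.0.0.0/0 (default, matches everything) -> INET-GW
  8.0.0.0/6 (8.0.0.0 - 11.255.255.255) -> CORE-SW1
  11.64.0.0/11 (11.64.0.0 - 11.95.255.255) -> BRANCH-A
  11.84.0.0/14 (11.84.0.0 - 11.87.255.255) -> BORDER2
More-specific entries that do NOT match:
  11.84.134.224/30 (11.84.134.224 - 11.84.134.227) does not contain 11.84.134.230
  11.84.134.96/29 (11.84.134.96 - 11.84.134.103) does not contain 11.84.134.230
  11.84.134.128/26 (11.84.134.128 - 11.84.134.191) does not contain 11.84.134.230
  11.85.134.192/26 (11.85.134.192 - 11.85.134.255) does not contain 11.84.134.230
  11.84.135.128/25 (11.84.135.128 - 11.84.135.255) does not contain 11.84.134.230
  11.85.128.0/21 (11.85.128.0 - 11.85.135.255) does not contain 11.84.134.230
Longest matching prefix is /14 -> next hop BORDER2.

BORDER2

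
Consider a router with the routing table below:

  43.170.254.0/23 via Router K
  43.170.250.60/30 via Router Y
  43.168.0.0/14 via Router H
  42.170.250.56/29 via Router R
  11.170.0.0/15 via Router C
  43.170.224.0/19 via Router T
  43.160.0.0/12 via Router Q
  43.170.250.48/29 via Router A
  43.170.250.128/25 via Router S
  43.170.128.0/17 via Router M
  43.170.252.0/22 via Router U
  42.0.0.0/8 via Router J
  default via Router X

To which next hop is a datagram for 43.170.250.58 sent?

Routes whose prefix contains 43.170.250.58:
  0.0.0.0/0 (default, matches everything) -> Router X
  43.160.0.0/12 (43.160.0.0 - 43.175.255.255) -> Router Q
  43.168.0.0/14 (43.168.0.0 - 43.171.255.255) -> Router H
  43.170.128.0/17 (43.170.128.0 - 43.170.255.255) -> Router M
  43.170.224.0/19 (43.170.224.0 - 43.170.255.255) -> Router T
More-specific entries that do NOT match:
  43.170.250.60/30 (43.170.250.60 - 43.170.250.63) does not contain 43.170.250.58
  42.170.250.56/29 (42.170.250.56 - 42.170.250.63) does not contain 43.170.250.58
  43.170.250.48/29 (43.170.250.48 - 43.170.250.55) does not contain 43.170.250.58
  43.170.250.128/25 (43.170.250.128 - 43.170.250.255) does not contain 43.170.250.58
  43.170.254.0/23 (43.170.254.0 - 43.170.255.255) does not contain 43.170.250.58
  43.170.252.0/22 (43.170.252.0 - 43.170.255.255) does not contain 43.170.250.58
Longest matching prefix is /19 -> next hop Router T.

Router T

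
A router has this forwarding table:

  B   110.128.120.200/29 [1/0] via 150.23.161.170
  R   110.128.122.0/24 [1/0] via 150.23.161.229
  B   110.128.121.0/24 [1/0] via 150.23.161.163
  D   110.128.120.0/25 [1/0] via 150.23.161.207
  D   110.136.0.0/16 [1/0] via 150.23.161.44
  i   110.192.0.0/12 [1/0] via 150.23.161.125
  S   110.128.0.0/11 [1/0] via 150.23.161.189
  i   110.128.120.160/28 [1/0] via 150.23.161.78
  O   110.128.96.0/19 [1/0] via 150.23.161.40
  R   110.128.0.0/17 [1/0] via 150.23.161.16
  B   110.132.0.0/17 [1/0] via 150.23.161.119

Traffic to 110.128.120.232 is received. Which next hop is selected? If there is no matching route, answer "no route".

Routes whose prefix contains 110.128.120.232:
  110.128.0.0/11 (110.128.0.0 - 110.159.255.255) -> 150.23.161.189
  110.128.0.0/17 (110.128.0.0 - 110.128.127.255) -> 150.23.161.16
  110.128.96.0/19 (110.128.96.0 - 110.128.127.255) -> 150.23.161.40
More-specific entries that do NOT match:
  110.128.120.200/29 (110.128.120.200 - 110.128.120.207) does not contain 110.128.120.232
  110.128.120.160/28 (110.128.120.160 - 110.128.120.175) does not contain 110.128.120.232
  110.128.120.0/25 (110.128.120.0 - 110.128.120.127) does not contain 110.128.120.232
  110.128.122.0/24 (110.128.122.0 - 110.128.122.255) does not contain 110.128.120.232
  110.128.121.0/24 (110.128.121.0 - 110.128.121.255) does not contain 110.128.120.232
Longest matching prefix is /19 -> next hop 150.23.161.40.

150.23.161.40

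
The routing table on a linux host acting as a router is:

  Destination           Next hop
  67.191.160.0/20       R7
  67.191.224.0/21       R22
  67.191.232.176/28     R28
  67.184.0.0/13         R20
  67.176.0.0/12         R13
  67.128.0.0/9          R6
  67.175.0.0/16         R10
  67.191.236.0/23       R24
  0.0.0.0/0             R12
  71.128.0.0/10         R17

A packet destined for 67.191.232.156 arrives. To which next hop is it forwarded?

R20

Routes whose prefix contains 67.191.232.156:
  0.0.0.0/0 (default, matches everything) -> R12
  67.128.0.0/9 (67.128.0.0 - 67.255.255.255) -> R6
  67.176.0.0/12 (67.176.0.0 - 67.191.255.255) -> R13
  67.184.0.0/13 (67.184.0.0 - 67.191.255.255) -> R20
More-specific entries that do NOT match:
  67.191.232.176/28 (67.191.232.176 - 67.191.232.191) does not contain 67.191.232.156
  67.191.236.0/23 (67.191.236.0 - 67.191.237.255) does not contain 67.191.232.156
  67.191.224.0/21 (67.191.224.0 - 67.191.231.255) does not contain 67.191.232.156
  67.191.160.0/20 (67.191.160.0 - 67.191.175.255) does not contain 67.191.232.156
  67.175.0.0/16 (67.175.0.0 - 67.175.255.255) does not contain 67.191.232.156
Longest matching prefix is /13 -> next hop R20.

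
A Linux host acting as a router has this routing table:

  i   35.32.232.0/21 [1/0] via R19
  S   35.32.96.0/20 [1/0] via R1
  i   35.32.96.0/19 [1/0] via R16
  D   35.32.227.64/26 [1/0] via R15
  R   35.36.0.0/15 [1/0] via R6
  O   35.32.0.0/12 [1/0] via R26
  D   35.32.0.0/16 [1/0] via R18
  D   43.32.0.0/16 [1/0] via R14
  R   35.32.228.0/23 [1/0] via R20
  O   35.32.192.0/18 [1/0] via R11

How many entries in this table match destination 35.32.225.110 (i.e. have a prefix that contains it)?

3

Prefixes containing 35.32.225.110:
  35.32.0.0/12 (35.32.0.0 - 35.47.255.255)
  35.32.0.0/16 (35.32.0.0 - 35.32.255.255)
  35.32.192.0/18 (35.32.192.0 - 35.32.255.255)
Total matching entries: 3.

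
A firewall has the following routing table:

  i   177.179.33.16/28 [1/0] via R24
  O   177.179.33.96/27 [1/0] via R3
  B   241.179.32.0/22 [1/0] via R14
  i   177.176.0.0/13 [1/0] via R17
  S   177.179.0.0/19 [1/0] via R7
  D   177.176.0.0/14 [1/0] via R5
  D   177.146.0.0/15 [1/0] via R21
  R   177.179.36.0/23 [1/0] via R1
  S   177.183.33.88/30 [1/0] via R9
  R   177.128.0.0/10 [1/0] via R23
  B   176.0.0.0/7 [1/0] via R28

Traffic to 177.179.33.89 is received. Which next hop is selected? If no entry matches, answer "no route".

Routes whose prefix contains 177.179.33.89:
  176.0.0.0/7 (176.0.0.0 - 177.255.255.255) -> R28
  177.128.0.0/10 (177.128.0.0 - 177.191.255.255) -> R23
  177.176.0.0/13 (177.176.0.0 - 177.183.255.255) -> R17
  177.176.0.0/14 (177.176.0.0 - 177.179.255.255) -> R5
More-specific entries that do NOT match:
  177.183.33.88/30 (177.183.33.88 - 177.183.33.91) does not contain 177.179.33.89
  177.179.33.16/28 (177.179.33.16 - 177.179.33.31) does not contain 177.179.33.89
  177.179.33.96/27 (177.179.33.96 - 177.179.33.127) does not contain 177.179.33.89
  177.179.36.0/23 (177.179.36.0 - 177.179.37.255) does not contain 177.179.33.89
  241.179.32.0/22 (241.179.32.0 - 241.179.35.255) does not contain 177.179.33.89
  177.179.0.0/19 (177.179.0.0 - 177.179.31.255) does not contain 177.179.33.89
  177.146.0.0/15 (177.146.0.0 - 177.147.255.255) does not contain 177.179.33.89
Longest matching prefix is /14 -> next hop R5.

R5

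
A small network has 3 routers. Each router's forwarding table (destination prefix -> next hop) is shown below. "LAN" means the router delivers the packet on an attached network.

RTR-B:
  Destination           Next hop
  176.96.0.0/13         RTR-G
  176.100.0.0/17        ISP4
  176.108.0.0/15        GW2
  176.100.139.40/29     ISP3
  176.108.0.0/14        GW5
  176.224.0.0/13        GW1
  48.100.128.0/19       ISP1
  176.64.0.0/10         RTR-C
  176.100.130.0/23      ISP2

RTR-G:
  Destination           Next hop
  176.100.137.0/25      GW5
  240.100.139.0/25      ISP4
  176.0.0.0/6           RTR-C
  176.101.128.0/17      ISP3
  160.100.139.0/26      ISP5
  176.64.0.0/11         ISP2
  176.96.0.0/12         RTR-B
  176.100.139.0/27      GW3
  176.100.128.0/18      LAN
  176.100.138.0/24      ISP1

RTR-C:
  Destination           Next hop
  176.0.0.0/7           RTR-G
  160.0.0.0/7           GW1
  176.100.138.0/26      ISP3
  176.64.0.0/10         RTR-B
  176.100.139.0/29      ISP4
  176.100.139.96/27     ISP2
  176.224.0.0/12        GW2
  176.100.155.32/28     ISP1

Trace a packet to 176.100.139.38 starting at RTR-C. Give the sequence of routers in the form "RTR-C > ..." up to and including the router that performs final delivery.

At RTR-C: longest match for 176.100.139.38 is 176.64.0.0/10 -> RTR-B
At RTR-B: longest match for 176.100.139.38 is 176.96.0.0/13 -> RTR-G
At RTR-G: longest match for 176.100.139.38 is 176.100.128.0/18 -> LAN

RTR-C > RTR-B > RTR-G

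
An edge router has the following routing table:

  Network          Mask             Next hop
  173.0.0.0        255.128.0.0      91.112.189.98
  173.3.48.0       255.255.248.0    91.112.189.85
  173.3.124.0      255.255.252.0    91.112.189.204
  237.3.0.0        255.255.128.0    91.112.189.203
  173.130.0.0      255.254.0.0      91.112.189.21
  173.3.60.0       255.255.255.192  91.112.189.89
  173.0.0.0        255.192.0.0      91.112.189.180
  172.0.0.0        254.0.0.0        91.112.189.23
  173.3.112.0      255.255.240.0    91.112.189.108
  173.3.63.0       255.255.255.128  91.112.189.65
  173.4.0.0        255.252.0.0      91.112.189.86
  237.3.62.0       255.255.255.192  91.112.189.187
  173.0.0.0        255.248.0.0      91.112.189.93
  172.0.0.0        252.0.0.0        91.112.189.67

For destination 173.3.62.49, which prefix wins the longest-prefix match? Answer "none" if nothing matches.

Entries matching 173.3.62.49:
  172.0.0.0/6 (172.0.0.0 - 175.255.255.255)
  172.0.0.0/7 (172.0.0.0 - 173.255.255.255)
  173.0.0.0/9 (173.0.0.0 - 173.127.255.255)
  173.0.0.0/10 (173.0.0.0 - 173.63.255.255)
  173.0.0.0/13 (173.0.0.0 - 173.7.255.255)
Most specific is 173.0.0.0/13.

173.0.0.0/13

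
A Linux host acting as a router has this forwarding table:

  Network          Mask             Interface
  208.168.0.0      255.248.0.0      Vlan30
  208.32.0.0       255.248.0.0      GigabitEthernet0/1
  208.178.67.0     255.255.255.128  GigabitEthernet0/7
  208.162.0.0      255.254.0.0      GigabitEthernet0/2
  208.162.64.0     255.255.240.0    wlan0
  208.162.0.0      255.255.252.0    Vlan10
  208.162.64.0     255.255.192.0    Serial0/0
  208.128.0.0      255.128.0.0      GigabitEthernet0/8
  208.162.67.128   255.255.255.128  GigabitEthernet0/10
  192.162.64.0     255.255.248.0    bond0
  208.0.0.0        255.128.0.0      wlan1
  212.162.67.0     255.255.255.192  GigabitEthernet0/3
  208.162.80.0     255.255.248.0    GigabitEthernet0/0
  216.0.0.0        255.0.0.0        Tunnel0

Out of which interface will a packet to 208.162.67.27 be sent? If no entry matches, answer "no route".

Routes whose prefix contains 208.162.67.27:
  208.128.0.0/9 (208.128.0.0 - 208.255.255.255) -> GigabitEthernet0/8
  208.162.0.0/15 (208.162.0.0 - 208.163.255.255) -> GigabitEthernet0/2
  208.162.64.0/18 (208.162.64.0 - 208.162.127.255) -> Serial0/0
  208.162.64.0/20 (208.162.64.0 - 208.162.79.255) -> wlan0
More-specific entries that do NOT match:
  212.162.67.0/26 (212.162.67.0 - 212.162.67.63) does not contain 208.162.67.27
  208.178.67.0/25 (208.178.67.0 - 208.178.67.127) does not contain 208.162.67.27
  208.162.67.128/25 (208.162.67.128 - 208.162.67.255) does not contain 208.162.67.27
  208.162.0.0/22 (208.162.0.0 - 208.162.3.255) does not contain 208.162.67.27
  192.162.64.0/21 (192.162.64.0 - 192.162.71.255) does not contain 208.162.67.27
  208.162.80.0/21 (208.162.80.0 - 208.162.87.255) does not contain 208.162.67.27
Longest matching prefix is /20 -> interface wlan0.

wlan0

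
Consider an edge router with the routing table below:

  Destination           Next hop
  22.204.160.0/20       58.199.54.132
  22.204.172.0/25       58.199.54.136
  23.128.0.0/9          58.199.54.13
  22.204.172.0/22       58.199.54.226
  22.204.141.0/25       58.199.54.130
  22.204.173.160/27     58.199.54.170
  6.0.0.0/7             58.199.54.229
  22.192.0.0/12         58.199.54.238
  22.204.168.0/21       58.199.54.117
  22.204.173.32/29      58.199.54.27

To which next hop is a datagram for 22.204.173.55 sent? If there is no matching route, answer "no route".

Routes whose prefix contains 22.204.173.55:
  22.192.0.0/12 (22.192.0.0 - 22.207.255.255) -> 58.199.54.238
  22.204.160.0/20 (22.204.160.0 - 22.204.175.255) -> 58.199.54.132
  22.204.168.0/21 (22.204.168.0 - 22.204.175.255) -> 58.199.54.117
  22.204.172.0/22 (22.204.172.0 - 22.204.175.255) -> 58.199.54.226
More-specific entries that do NOT match:
  22.204.173.32/29 (22.204.173.32 - 22.204.173.39) does not contain 22.204.173.55
  22.204.173.160/27 (22.204.173.160 - 22.204.173.191) does not contain 22.204.173.55
  22.204.172.0/25 (22.204.172.0 - 22.204.172.127) does not contain 22.204.173.55
  22.204.141.0/25 (22.204.141.0 - 22.204.141.127) does not contain 22.204.173.55
Longest matching prefix is /22 -> next hop 58.199.54.226.

58.199.54.226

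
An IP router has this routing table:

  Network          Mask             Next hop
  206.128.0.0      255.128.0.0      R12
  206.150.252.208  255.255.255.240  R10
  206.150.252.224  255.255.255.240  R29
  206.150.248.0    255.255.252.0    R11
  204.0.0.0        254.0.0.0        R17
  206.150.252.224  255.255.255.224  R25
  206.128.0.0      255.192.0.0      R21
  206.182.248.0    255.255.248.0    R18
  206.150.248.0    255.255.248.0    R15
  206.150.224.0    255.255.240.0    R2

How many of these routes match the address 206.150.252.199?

3

Prefixes containing 206.150.252.199:
  206.128.0.0/9 (206.128.0.0 - 206.255.255.255)
  206.128.0.0/10 (206.128.0.0 - 206.191.255.255)
  206.150.248.0/21 (206.150.248.0 - 206.150.255.255)
Total matching entries: 3.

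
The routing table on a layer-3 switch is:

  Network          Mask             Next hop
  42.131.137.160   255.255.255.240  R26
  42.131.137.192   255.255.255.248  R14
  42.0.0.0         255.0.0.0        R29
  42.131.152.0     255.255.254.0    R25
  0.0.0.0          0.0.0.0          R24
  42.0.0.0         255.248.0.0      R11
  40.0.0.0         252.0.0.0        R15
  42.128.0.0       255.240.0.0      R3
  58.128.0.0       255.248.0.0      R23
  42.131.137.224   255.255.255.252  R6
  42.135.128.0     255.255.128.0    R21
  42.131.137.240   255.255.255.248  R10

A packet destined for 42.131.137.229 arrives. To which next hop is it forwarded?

R3

Routes whose prefix contains 42.131.137.229:
  0.0.0.0/0 (default, matches everything) -> R24
  40.0.0.0/6 (40.0.0.0 - 43.255.255.255) -> R15
  42.0.0.0/8 (42.0.0.0 - 42.255.255.255) -> R29
  42.128.0.0/12 (42.128.0.0 - 42.143.255.255) -> R3
More-specific entries that do NOT match:
  42.131.137.224/30 (42.131.137.224 - 42.131.137.227) does not contain 42.131.137.229
  42.131.137.192/29 (42.131.137.192 - 42.131.137.199) does not contain 42.131.137.229
  42.131.137.240/29 (42.131.137.240 - 42.131.137.247) does not contain 42.131.137.229
  42.131.137.160/28 (42.131.137.160 - 42.131.137.175) does not contain 42.131.137.229
  42.131.152.0/23 (42.131.152.0 - 42.131.153.255) does not contain 42.131.137.229
  42.135.128.0/17 (42.135.128.0 - 42.135.255.255) does not contain 42.131.137.229
  42.0.0.0/13 (42.0.0.0 - 42.7.255.255) does not contain 42.131.137.229
  58.128.0.0/13 (58.128.0.0 - 58.135.255.255) does not contain 42.131.137.229
Longest matching prefix is /12 -> next hop R3.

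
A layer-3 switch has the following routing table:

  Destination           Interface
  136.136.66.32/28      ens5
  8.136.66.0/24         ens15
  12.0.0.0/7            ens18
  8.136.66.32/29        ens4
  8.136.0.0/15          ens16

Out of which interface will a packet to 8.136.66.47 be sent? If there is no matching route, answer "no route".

Routes whose prefix contains 8.136.66.47:
  8.136.0.0/15 (8.136.0.0 - 8.137.255.255) -> ens16
  8.136.66.0/24 (8.136.66.0 - 8.136.66.255) -> ens15
More-specific entries that do NOT match:
  8.136.66.32/29 (8.136.66.32 - 8.136.66.39) does not contain 8.136.66.47
  136.136.66.32/28 (136.136.66.32 - 136.136.66.47) does not contain 8.136.66.47
Longest matching prefix is /24 -> interface ens15.

ens15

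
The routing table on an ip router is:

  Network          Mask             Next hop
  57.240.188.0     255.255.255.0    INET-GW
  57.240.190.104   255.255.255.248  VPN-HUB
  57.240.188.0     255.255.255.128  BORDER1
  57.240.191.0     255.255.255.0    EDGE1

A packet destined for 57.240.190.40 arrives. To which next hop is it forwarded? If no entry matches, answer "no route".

No entry's prefix contains 57.240.190.40; there is no default route.

no route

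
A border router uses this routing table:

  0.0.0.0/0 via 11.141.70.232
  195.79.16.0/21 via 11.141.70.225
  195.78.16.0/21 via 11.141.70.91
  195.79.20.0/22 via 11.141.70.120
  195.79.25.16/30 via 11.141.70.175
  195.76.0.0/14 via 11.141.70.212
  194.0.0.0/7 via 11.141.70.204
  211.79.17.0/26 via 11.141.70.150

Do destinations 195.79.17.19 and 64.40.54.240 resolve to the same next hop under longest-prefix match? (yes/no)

195.79.17.19: longest match 195.79.16.0/21 -> 11.141.70.225
64.40.54.240: longest match 0.0.0.0/0 -> 11.141.70.232

no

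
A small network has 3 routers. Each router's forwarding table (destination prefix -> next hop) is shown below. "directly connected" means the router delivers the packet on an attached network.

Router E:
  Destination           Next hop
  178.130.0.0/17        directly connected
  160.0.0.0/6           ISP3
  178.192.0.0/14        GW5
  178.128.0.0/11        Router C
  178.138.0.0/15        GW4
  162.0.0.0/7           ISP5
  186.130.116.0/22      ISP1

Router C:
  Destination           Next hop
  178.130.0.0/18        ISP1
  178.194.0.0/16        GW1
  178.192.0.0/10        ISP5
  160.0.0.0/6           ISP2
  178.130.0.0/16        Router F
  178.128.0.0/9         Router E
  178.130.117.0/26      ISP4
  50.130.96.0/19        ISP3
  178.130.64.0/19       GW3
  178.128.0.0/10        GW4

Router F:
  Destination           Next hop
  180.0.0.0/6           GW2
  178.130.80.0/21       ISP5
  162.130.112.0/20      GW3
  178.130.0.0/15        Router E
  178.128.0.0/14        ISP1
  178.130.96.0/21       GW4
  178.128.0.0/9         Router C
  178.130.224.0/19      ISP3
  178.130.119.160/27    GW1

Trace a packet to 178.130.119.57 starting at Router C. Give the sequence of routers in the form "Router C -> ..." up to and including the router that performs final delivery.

At Router C: longest match for 178.130.119.57 is 178.130.0.0/16 -> Router F
At Router F: longest match for 178.130.119.57 is 178.130.0.0/15 -> Router E
At Router E: longest match for 178.130.119.57 is 178.130.0.0/17 -> directly connected

Router C -> Router F -> Router E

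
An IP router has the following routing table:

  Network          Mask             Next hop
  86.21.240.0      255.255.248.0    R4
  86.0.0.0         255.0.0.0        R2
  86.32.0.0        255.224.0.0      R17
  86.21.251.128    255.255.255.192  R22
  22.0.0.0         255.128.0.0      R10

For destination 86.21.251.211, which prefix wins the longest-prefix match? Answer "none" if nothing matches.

86.0.0.0/8

Entries matching 86.21.251.211:
  86.0.0.0/8 (86.0.0.0 - 86.255.255.255)
Most specific is 86.0.0.0/8.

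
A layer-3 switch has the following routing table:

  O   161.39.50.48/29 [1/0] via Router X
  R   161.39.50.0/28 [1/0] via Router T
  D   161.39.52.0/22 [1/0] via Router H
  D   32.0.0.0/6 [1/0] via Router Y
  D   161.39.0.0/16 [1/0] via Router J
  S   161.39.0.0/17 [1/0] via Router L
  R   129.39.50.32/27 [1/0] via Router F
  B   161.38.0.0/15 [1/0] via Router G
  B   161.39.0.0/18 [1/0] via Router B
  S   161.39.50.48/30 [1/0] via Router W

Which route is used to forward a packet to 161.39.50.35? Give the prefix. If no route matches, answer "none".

161.39.0.0/18

Entries matching 161.39.50.35:
  161.38.0.0/15 (161.38.0.0 - 161.39.255.255)
  161.39.0.0/16 (161.39.0.0 - 161.39.255.255)
  161.39.0.0/17 (161.39.0.0 - 161.39.127.255)
  161.39.0.0/18 (161.39.0.0 - 161.39.63.255)
Most specific is 161.39.0.0/18.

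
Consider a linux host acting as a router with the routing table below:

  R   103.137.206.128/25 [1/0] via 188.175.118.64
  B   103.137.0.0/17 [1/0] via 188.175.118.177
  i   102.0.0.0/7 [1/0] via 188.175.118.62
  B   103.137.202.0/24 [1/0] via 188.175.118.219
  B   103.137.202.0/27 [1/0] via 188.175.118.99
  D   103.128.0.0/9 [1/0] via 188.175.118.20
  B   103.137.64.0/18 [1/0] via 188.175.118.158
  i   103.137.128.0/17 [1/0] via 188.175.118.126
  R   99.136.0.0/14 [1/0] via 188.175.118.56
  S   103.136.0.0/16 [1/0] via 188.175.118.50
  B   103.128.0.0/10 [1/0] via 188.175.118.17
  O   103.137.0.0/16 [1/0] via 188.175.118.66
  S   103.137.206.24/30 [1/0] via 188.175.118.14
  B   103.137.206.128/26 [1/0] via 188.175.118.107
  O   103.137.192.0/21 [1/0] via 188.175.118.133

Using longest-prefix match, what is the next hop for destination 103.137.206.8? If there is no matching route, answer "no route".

Routes whose prefix contains 103.137.206.8:
  102.0.0.0/7 (102.0.0.0 - 103.255.255.255) -> 188.175.118.62
  103.128.0.0/9 (103.128.0.0 - 103.255.255.255) -> 188.175.118.20
  103.128.0.0/10 (103.128.0.0 - 103.191.255.255) -> 188.175.118.17
  103.137.0.0/16 (103.137.0.0 - 103.137.255.255) -> 188.175.118.66
  103.137.128.0/17 (103.137.128.0 - 103.137.255.255) -> 188.175.118.126
More-specific entries that do NOT match:
  103.137.206.24/30 (103.137.206.24 - 103.137.206.27) does not contain 103.137.206.8
  103.137.202.0/27 (103.137.202.0 - 103.137.202.31) does not contain 103.137.206.8
  103.137.206.128/26 (103.137.206.128 - 103.137.206.191) does not contain 103.137.206.8
  103.137.206.128/25 (103.137.206.128 - 103.137.206.255) does not contain 103.137.206.8
  103.137.202.0/24 (103.137.202.0 - 103.137.202.255) does not contain 103.137.206.8
  103.137.192.0/21 (103.137.192.0 - 103.137.199.255) does not contain 103.137.206.8
  103.137.64.0/18 (103.137.64.0 - 103.137.127.255) does not contain 103.137.206.8
Longest matching prefix is /17 -> next hop 188.175.118.126.

188.175.118.126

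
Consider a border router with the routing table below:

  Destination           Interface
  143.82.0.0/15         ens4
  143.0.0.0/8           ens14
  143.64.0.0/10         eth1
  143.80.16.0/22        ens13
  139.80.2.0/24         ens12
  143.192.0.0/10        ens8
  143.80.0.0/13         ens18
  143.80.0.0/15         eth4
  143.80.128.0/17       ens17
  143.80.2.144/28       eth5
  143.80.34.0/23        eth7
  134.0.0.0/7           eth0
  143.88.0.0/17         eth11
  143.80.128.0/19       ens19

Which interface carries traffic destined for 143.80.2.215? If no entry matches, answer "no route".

eth4

Routes whose prefix contains 143.80.2.215:
  143.0.0.0/8 (143.0.0.0 - 143.255.255.255) -> ens14
  143.64.0.0/10 (143.64.0.0 - 143.127.255.255) -> eth1
  143.80.0.0/13 (143.80.0.0 - 143.87.255.255) -> ens18
  143.80.0.0/15 (143.80.0.0 - 143.81.255.255) -> eth4
More-specific entries that do NOT match:
  143.80.2.144/28 (143.80.2.144 - 143.80.2.159) does not contain 143.80.2.215
  139.80.2.0/24 (139.80.2.0 - 139.80.2.255) does not contain 143.80.2.215
  143.80.34.0/23 (143.80.34.0 - 143.80.35.255) does not contain 143.80.2.215
  143.80.16.0/22 (143.80.16.0 - 143.80.19.255) does not contain 143.80.2.215
  143.80.128.0/19 (143.80.128.0 - 143.80.159.255) does not contain 143.80.2.215
  143.80.128.0/17 (143.80.128.0 - 143.80.255.255) does not contain 143.80.2.215
  143.88.0.0/17 (143.88.0.0 - 143.88.127.255) does not contain 143.80.2.215
Longest matching prefix is /15 -> interface eth4.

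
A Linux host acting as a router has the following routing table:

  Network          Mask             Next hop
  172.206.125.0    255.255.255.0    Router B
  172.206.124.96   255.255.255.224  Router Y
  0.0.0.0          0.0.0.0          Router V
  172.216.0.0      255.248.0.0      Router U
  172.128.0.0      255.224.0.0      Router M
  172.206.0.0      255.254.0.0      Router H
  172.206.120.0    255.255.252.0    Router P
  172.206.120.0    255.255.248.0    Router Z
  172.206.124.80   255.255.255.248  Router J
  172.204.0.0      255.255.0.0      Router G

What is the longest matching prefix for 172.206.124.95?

Entries matching 172.206.124.95:
  0.0.0.0/0 (default, matches everything)
  172.206.0.0/15 (172.206.0.0 - 172.207.255.255)
  172.206.120.0/21 (172.206.120.0 - 172.206.127.255)
Most specific is 172.206.120.0/21.

172.206.120.0/21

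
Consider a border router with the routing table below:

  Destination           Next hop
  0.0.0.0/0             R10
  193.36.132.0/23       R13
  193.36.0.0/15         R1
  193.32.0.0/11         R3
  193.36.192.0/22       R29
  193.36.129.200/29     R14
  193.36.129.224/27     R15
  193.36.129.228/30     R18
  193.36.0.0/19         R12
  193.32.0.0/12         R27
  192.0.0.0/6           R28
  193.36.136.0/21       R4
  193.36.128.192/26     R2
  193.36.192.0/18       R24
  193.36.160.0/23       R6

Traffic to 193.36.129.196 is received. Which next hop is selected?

Routes whose prefix contains 193.36.129.196:
  0.0.0.0/0 (default, matches everything) -> R10
  192.0.0.0/6 (192.0.0.0 - 195.255.255.255) -> R28
  193.32.0.0/11 (193.32.0.0 - 193.63.255.255) -> R3
  193.32.0.0/12 (193.32.0.0 - 193.47.255.255) -> R27
  193.36.0.0/15 (193.36.0.0 - 193.37.255.255) -> R1
More-specific entries that do NOT match:
  193.36.129.228/30 (193.36.129.228 - 193.36.129.231) does not contain 193.36.129.196
  193.36.129.200/29 (193.36.129.200 - 193.36.129.207) does not contain 193.36.129.196
  193.36.129.224/27 (193.36.129.224 - 193.36.129.255) does not contain 193.36.129.196
  193.36.128.192/26 (193.36.128.192 - 193.36.128.255) does not contain 193.36.129.196
  193.36.132.0/23 (193.36.132.0 - 193.36.133.255) does not contain 193.36.129.196
  193.36.160.0/23 (193.36.160.0 - 193.36.161.255) does not contain 193.36.129.196
  193.36.192.0/22 (193.36.192.0 - 193.36.195.255) does not contain 193.36.129.196
  193.36.136.0/21 (193.36.136.0 - 193.36.143.255) does not contain 193.36.129.196
  193.36.0.0/19 (193.36.0.0 - 193.36.31.255) does not contain 193.36.129.196
  193.36.192.0/18 (193.36.192.0 - 193.36.255.255) does not contain 193.36.129.196
Longest matching prefix is /15 -> next hop R1.

R1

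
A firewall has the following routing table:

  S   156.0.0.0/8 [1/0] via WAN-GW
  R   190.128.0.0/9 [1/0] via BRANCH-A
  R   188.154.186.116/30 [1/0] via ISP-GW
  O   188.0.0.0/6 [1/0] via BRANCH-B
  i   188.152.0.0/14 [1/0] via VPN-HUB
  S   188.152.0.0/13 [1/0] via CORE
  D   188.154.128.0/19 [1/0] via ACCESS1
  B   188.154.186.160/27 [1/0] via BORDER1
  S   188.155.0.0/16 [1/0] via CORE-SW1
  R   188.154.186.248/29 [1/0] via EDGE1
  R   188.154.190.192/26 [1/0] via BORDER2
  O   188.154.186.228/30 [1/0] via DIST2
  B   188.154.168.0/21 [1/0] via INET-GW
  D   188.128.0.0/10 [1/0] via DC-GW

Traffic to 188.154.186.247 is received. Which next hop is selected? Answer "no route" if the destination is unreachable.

VPN-HUB

Routes whose prefix contains 188.154.186.247:
  188.0.0.0/6 (188.0.0.0 - 191.255.255.255) -> BRANCH-B
  188.128.0.0/10 (188.128.0.0 - 188.191.255.255) -> DC-GW
  188.152.0.0/13 (188.152.0.0 - 188.159.255.255) -> CORE
  188.152.0.0/14 (188.152.0.0 - 188.155.255.255) -> VPN-HUB
More-specific entries that do NOT match:
  188.154.186.116/30 (188.154.186.116 - 188.154.186.119) does not contain 188.154.186.247
  188.154.186.228/30 (188.154.186.228 - 188.154.186.231) does not contain 188.154.186.247
  188.154.186.248/29 (188.154.186.248 - 188.154.186.255) does not contain 188.154.186.247
  188.154.186.160/27 (188.154.186.160 - 188.154.186.191) does not contain 188.154.186.247
  188.154.190.192/26 (188.154.190.192 - 188.154.190.255) does not contain 188.154.186.247
  188.154.168.0/21 (188.154.168.0 - 188.154.175.255) does not contain 188.154.186.247
  188.154.128.0/19 (188.154.128.0 - 188.154.159.255) does not contain 188.154.186.247
  188.155.0.0/16 (188.155.0.0 - 188.155.255.255) does not contain 188.154.186.247
Longest matching prefix is /14 -> next hop VPN-HUB.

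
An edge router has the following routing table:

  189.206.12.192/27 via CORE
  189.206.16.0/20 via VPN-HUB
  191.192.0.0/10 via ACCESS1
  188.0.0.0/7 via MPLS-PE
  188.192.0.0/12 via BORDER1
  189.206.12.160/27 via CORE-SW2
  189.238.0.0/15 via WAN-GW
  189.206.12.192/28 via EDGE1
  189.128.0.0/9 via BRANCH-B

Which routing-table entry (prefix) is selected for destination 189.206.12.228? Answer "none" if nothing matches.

Entries matching 189.206.12.228:
  188.0.0.0/7 (188.0.0.0 - 189.255.255.255)
  189.128.0.0/9 (189.128.0.0 - 189.255.255.255)
Most specific is 189.128.0.0/9.

189.128.0.0/9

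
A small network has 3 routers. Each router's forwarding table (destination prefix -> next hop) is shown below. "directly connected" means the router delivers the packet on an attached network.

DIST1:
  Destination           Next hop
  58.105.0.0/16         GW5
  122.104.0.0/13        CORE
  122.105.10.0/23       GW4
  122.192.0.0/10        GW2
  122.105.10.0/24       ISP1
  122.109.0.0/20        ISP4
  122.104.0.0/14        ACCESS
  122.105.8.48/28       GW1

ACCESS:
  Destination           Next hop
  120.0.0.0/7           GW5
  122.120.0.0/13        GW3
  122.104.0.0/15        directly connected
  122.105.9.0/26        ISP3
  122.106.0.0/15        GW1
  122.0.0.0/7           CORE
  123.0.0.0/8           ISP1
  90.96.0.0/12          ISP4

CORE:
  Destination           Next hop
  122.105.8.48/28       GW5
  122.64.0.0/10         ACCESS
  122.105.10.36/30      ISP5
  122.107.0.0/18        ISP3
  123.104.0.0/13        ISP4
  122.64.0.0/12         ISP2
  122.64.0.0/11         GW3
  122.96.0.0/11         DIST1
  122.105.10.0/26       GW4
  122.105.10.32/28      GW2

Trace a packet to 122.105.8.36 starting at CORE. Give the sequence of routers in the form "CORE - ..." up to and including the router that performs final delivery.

CORE - DIST1 - ACCESS

At CORE: longest match for 122.105.8.36 is 122.96.0.0/11 -> DIST1
At DIST1: longest match for 122.105.8.36 is 122.104.0.0/14 -> ACCESS
At ACCESS: longest match for 122.105.8.36 is 122.104.0.0/15 -> directly connected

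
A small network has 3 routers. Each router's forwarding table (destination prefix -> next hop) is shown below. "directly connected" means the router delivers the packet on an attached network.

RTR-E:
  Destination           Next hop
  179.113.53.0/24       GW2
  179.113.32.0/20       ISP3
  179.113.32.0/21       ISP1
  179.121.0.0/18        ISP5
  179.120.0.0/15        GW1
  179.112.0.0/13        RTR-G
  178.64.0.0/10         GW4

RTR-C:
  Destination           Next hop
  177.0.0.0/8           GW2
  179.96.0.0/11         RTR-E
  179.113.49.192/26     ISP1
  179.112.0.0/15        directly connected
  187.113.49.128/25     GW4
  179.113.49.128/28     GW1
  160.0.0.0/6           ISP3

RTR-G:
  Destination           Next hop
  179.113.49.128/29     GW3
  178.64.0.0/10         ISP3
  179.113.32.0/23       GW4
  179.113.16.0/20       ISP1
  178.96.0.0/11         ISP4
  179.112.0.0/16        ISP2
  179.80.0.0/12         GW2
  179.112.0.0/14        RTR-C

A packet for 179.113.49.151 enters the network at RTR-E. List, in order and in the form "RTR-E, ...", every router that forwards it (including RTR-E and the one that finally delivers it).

RTR-E, RTR-G, RTR-C

At RTR-E: longest match for 179.113.49.151 is 179.112.0.0/13 -> RTR-G
At RTR-G: longest match for 179.113.49.151 is 179.112.0.0/14 -> RTR-C
At RTR-C: longest match for 179.113.49.151 is 179.112.0.0/15 -> directly connected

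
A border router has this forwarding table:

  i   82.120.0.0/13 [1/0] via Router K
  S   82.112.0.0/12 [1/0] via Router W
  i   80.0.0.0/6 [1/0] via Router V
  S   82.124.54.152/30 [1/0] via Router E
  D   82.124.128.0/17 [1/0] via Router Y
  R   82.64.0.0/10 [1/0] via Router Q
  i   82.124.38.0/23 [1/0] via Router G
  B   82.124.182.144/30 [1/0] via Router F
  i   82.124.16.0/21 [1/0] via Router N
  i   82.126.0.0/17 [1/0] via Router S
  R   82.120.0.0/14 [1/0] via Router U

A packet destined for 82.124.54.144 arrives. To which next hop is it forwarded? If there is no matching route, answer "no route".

Routes whose prefix contains 82.124.54.144:
  80.0.0.0/6 (80.0.0.0 - 83.255.255.255) -> Router V
  82.64.0.0/10 (82.64.0.0 - 82.127.255.255) -> Router Q
  82.112.0.0/12 (82.112.0.0 - 82.127.255.255) -> Router W
  82.120.0.0/13 (82.120.0.0 - 82.127.255.255) -> Router K
More-specific entries that do NOT match:
  82.124.54.152/30 (82.124.54.152 - 82.124.54.155) does not contain 82.124.54.144
  82.124.182.144/30 (82.124.182.144 - 82.124.182.147) does not contain 82.124.54.144
  82.124.38.0/23 (82.124.38.0 - 82.124.39.255) does not contain 82.124.54.144
  82.124.16.0/21 (82.124.16.0 - 82.124.23.255) does not contain 82.124.54.144
  82.124.128.0/17 (82.124.128.0 - 82.124.255.255) does not contain 82.124.54.144
  82.126.0.0/17 (82.126.0.0 - 82.126.127.255) does not contain 82.124.54.144
  82.120.0.0/14 (82.120.0.0 - 82.123.255.255) does not contain 82.124.54.144
Longest matching prefix is /13 -> next hop Router K.

Router K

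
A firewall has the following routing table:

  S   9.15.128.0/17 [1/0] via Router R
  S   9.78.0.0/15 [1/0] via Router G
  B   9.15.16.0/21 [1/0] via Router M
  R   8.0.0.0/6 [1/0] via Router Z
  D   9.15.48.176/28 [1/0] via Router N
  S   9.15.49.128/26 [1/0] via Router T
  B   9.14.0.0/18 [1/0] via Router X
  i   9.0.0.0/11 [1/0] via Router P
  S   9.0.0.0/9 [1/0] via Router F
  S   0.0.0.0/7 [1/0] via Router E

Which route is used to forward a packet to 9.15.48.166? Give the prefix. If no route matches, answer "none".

Entries matching 9.15.48.166:
  8.0.0.0/6 (8.0.0.0 - 11.255.255.255)
  9.0.0.0/9 (9.0.0.0 - 9.127.255.255)
  9.0.0.0/11 (9.0.0.0 - 9.31.255.255)
Most specific is 9.0.0.0/11.

9.0.0.0/11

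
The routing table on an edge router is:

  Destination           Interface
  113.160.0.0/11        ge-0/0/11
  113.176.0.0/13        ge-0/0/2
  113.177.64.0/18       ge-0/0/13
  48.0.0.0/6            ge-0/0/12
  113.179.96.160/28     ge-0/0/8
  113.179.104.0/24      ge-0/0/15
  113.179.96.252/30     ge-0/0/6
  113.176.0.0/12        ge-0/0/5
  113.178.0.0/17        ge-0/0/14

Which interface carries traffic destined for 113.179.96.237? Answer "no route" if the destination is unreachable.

ge-0/0/2

Routes whose prefix contains 113.179.96.237:
  113.160.0.0/11 (113.160.0.0 - 113.191.255.255) -> ge-0/0/11
  113.176.0.0/12 (113.176.0.0 - 113.191.255.255) -> ge-0/0/5
  113.176.0.0/13 (113.176.0.0 - 113.183.255.255) -> ge-0/0/2
More-specific entries that do NOT match:
  113.179.96.252/30 (113.179.96.252 - 113.179.96.255) does not contain 113.179.96.237
  113.179.96.160/28 (113.179.96.160 - 113.179.96.175) does not contain 113.179.96.237
  113.179.104.0/24 (113.179.104.0 - 113.179.104.255) does not contain 113.179.96.237
  113.177.64.0/18 (113.177.64.0 - 113.177.127.255) does not contain 113.179.96.237
  113.178.0.0/17 (113.178.0.0 - 113.178.127.255) does not contain 113.179.96.237
Longest matching prefix is /13 -> interface ge-0/0/2.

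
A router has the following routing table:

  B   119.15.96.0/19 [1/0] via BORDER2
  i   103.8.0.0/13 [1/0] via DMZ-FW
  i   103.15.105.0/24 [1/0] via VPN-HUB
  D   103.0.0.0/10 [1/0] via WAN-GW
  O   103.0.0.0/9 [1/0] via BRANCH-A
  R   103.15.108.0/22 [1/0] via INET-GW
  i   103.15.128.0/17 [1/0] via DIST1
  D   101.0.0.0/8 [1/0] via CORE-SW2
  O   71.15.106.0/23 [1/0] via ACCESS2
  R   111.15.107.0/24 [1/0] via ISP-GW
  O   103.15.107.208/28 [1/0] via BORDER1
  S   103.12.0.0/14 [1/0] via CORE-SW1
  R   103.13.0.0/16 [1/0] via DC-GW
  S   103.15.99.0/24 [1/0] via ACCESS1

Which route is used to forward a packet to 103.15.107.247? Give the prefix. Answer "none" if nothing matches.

103.12.0.0/14

Entries matching 103.15.107.247:
  103.0.0.0/9 (103.0.0.0 - 103.127.255.255)
  103.0.0.0/10 (103.0.0.0 - 103.63.255.255)
  103.8.0.0/13 (103.8.0.0 - 103.15.255.255)
  103.12.0.0/14 (103.12.0.0 - 103.15.255.255)
Most specific is 103.12.0.0/14.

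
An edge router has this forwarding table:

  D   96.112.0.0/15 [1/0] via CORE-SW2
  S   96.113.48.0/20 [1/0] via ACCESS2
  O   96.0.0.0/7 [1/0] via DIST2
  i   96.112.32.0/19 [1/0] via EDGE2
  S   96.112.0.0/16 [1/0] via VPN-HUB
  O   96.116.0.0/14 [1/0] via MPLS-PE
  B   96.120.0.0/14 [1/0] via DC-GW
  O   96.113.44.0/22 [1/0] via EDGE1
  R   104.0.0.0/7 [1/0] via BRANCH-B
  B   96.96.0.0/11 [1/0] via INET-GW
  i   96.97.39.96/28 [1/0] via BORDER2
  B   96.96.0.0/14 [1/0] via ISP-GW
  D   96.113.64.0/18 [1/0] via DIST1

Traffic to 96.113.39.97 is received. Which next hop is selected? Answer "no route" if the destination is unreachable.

Routes whose prefix contains 96.113.39.97:
  96.0.0.0/7 (96.0.0.0 - 97.255.255.255) -> DIST2
  96.96.0.0/11 (96.96.0.0 - 96.127.255.255) -> INET-GW
  96.112.0.0/15 (96.112.0.0 - 96.113.255.255) -> CORE-SW2
More-specific entries that do NOT match:
  96.97.39.96/28 (96.97.39.96 - 96.97.39.111) does not contain 96.113.39.97
  96.113.44.0/22 (96.113.44.0 - 96.113.47.255) does not contain 96.113.39.97
  96.113.48.0/20 (96.113.48.0 - 96.113.63.255) does not contain 96.113.39.97
  96.112.32.0/19 (96.112.32.0 - 96.112.63.255) does not contain 96.113.39.97
  96.113.64.0/18 (96.113.64.0 - 96.113.127.255) does not contain 96.113.39.97
  96.112.0.0/16 (96.112.0.0 - 96.112.255.255) does not contain 96.113.39.97
Longest matching prefix is /15 -> next hop CORE-SW2.

CORE-SW2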